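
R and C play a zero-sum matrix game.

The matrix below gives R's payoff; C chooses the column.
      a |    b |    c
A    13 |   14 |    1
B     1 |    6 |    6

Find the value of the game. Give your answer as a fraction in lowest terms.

Column b is strictly dominated by a for C (it gives R more in every row).
The remaining 2×2 game on (A, B) × (a, c) has no saddle point. Let R play A with probability p; indifference gives 13p + (1−p) = p + 6(1−p), so p = 5/17.
Similarly C's optimal q on a is 5/17, and the value is 13·(5/17) + (1)·(12/17) = 77/17.

77/17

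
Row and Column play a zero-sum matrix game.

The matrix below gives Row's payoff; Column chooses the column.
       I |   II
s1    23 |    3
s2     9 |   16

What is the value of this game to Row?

341/27

Row minima are 3 and 9, so Row's maximin is 9; column maxima are 23 and 16, so Column's minimax is 16. These differ, so the equilibrium is in mixed strategies.
Let Row play s1 with probability p. Column is indifferent when 23p + 9(1−p) = 3p + 16(1−p), giving p = 7/27.
Let Column play I with probability q. Row is indifferent when 23q + 3(1−q) = 9q + 16(1−q), giving q = 13/27.
The value is 23·(13/27) + (3)·(14/27) = 341/27.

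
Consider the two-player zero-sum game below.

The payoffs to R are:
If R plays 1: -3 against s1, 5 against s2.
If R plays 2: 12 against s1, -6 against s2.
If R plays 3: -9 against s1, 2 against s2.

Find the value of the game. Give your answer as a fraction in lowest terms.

Row 3 is strictly dominated by row 1, so R never plays it.
The remaining 2×2 game on (1, 2) × (s1, s2) has no saddle point. Let R play 1 with probability p; indifference gives −3p + 12(1−p) = 5p − 6(1−p), so p = 9/13.
Similarly C's optimal q on s1 is 11/26, and the value is -3·(11/26) + (5)·(15/26) = 21/13.

21/13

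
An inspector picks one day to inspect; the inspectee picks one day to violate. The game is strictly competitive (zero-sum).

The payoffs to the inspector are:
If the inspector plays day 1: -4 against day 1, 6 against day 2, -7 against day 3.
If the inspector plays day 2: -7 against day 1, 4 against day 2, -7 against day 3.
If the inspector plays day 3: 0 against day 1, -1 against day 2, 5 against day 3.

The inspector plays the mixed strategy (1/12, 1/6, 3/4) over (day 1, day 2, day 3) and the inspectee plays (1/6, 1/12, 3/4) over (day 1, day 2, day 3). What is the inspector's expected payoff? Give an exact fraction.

185/144

Against (1/6, 1/12, 3/4), each row's expected payoff is day 1: -65/12; day 2: -73/12; day 3: 11/3.
Taking the (1/12, 1/6, 3/4)-weighted average: (1/12)·(-65/12) + (1/6)·(-73/12) + (3/4)·(11/3) = 185/144.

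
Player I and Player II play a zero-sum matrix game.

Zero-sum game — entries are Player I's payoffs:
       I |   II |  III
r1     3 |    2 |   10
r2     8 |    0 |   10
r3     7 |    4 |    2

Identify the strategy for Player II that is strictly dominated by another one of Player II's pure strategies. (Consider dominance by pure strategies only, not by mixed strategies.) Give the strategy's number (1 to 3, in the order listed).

Player II prefers columns that give Player I less. Compare I with II: 2 < 3, 0 < 8, 4 < 7.
So II strictly dominates I for Player II; I is strictly dominated.

1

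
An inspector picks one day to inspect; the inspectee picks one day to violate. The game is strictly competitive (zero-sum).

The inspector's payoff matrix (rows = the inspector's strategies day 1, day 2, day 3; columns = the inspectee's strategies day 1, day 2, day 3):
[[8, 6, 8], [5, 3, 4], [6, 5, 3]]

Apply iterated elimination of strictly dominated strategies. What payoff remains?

6

Row day 3 is strictly dominated by row day 1 (8>6, 6>5, 8>3); eliminate day 3.
Column day 3 is strictly dominated by day 2 for the inspectee (6<8, 3<4); eliminate day 3.
Row day 2 is strictly dominated by row day 1 (8>5, 6>3); eliminate day 2.
Column day 1 is strictly dominated by day 2 for the inspectee (6<8); eliminate day 1.
Only (day 1, day 2) remains, with payoff 6.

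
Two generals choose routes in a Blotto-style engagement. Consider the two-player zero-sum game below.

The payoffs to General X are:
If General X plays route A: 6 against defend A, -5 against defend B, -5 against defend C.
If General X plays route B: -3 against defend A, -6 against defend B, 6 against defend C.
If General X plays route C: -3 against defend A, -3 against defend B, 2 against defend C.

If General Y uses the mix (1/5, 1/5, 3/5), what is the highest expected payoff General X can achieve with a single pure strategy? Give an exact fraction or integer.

9/5

route A: (6)·(1/5) + (-5)·(1/5) + (-5)·(3/5) = -14/5.
route B: (-3)·(1/5) + (-6)·(1/5) + (6)·(3/5) = 9/5.
route C: (-3)·(1/5) + (-3)·(1/5) + (2)·(3/5) = 0.
The best pure response is route B with expected payoff 9/5.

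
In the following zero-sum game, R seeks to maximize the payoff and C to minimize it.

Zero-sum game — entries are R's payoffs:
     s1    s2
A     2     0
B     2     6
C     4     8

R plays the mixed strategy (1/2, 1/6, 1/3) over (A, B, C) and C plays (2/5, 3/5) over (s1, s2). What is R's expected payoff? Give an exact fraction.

Against (2/5, 3/5), each row's expected payoff is A: 4/5; B: 22/5; C: 32/5.
Taking the (1/2, 1/6, 1/3)-weighted average: (1/2)·(4/5) + (1/6)·(22/5) + (1/3)·(32/5) = 49/15.

49/15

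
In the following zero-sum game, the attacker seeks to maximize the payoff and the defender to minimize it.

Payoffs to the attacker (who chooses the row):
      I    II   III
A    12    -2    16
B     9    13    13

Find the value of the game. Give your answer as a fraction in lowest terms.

29/3

Column III is strictly dominated by I for the defender (it gives the attacker more in every row).
The remaining 2×2 game on (A, B) × (I, II) has no saddle point. Let the attacker play A with probability p; indifference gives 12p + 9(1−p) = −2p + 13(1−p), so p = 2/9.
Similarly the defender's optimal q on I is 5/6, and the value is 12·(5/6) + (-2)·(1/6) = 29/3.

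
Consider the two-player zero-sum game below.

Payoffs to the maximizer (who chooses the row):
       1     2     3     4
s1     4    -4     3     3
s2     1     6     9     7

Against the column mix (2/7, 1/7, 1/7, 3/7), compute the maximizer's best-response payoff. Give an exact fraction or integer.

s1: (4)·(2/7) + (-4)·(1/7) + (3)·(1/7) + (3)·(3/7) = 16/7.
s2: (1)·(2/7) + (6)·(1/7) + (9)·(1/7) + (7)·(3/7) = 38/7.
The best pure response is s2 with expected payoff 38/7.

38/7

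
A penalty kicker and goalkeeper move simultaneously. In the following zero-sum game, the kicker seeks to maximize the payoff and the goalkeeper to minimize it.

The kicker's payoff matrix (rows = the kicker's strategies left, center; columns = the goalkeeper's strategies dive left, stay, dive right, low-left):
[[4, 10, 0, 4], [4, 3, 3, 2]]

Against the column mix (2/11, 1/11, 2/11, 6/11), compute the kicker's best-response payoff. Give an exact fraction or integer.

42/11

left: (4)·(2/11) + (10)·(1/11) + (0)·(2/11) + (4)·(6/11) = 42/11.
center: (4)·(2/11) + (3)·(1/11) + (3)·(2/11) + (2)·(6/11) = 29/11.
The best pure response is left with expected payoff 42/11.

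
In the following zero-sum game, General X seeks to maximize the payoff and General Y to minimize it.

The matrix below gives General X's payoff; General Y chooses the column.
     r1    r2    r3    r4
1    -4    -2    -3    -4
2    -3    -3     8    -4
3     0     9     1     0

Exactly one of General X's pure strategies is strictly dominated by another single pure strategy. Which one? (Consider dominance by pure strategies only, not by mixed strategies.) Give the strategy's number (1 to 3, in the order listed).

1

Compare 1 with 3: 0 > -4, 9 > -2, 1 > -3, 0 > -4.
So 3 strictly dominates 1 for General X; 1 is strictly dominated.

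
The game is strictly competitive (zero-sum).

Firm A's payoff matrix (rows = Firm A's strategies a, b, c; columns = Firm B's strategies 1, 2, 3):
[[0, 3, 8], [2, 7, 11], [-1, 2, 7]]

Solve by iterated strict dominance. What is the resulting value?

Row a is strictly dominated by row b (2>0, 7>3, 11>8); eliminate a.
Row c is strictly dominated by row b (2>-1, 7>2, 11>7); eliminate c.
Column 2 is strictly dominated by 1 for Firm B (2<7); eliminate 2.
Column 3 is strictly dominated by 1 for Firm B (2<11); eliminate 3.
Only (b, 1) remains, with payoff 2.

2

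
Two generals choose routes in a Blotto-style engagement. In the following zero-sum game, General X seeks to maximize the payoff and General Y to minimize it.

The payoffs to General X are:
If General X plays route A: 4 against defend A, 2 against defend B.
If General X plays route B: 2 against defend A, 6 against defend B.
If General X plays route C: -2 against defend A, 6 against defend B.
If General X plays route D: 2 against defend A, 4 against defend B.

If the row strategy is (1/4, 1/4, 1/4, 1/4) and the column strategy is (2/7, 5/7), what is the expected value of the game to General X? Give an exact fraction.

Against (2/7, 5/7), each row's expected payoff is route A: 18/7; route B: 34/7; route C: 26/7; route D: 24/7.
Taking the (1/4, 1/4, 1/4, 1/4)-weighted average: (1/4)·(18/7) + (1/4)·(34/7) + (1/4)·(26/7) + (1/4)·(24/7) = 51/14.

51/14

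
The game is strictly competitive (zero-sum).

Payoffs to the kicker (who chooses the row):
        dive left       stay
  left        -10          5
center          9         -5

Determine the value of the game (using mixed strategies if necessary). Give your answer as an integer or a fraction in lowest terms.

Row minima are -10 and -5, so the kicker's maximin is -5; column maxima are 9 and 5, so the goalkeeper's minimax is 5. These differ, so the equilibrium is in mixed strategies.
Let the kicker play left with probability p. The goalkeeper is indifferent when −10p + 9(1−p) = 5p − 5(1−p), giving p = 14/29.
Let the goalkeeper play dive left with probability q. The kicker is indifferent when −10q + 5(1−q) = 9q − 5(1−q), giving q = 10/29.
The value is -10·(10/29) + (5)·(19/29) = -5/29.

-5/29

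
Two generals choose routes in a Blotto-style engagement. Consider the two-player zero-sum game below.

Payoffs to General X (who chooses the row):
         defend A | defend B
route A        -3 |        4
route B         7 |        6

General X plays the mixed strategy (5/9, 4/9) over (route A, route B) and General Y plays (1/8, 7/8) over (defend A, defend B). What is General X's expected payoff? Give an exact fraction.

Against (1/8, 7/8), each row's expected payoff is route A: 25/8; route B: 49/8.
Taking the (5/9, 4/9)-weighted average: (5/9)·(25/8) + (4/9)·(49/8) = 107/24.

107/24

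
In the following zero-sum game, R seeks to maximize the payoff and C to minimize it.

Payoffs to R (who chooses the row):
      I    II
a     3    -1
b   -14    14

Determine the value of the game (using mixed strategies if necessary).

Row minima are -1 and -14, so R's maximin is -1; column maxima are 3 and 14, so C's minimax is 3. These differ, so the equilibrium is in mixed strategies.
Let R play a with probability p. C is indifferent when 3p − 14(1−p) = −p + 14(1−p), giving p = 7/8.
Let C play I with probability q. R is indifferent when 3q − (1−q) = −14q + 14(1−q), giving q = 15/32.
The value is 3·(15/32) + (-1)·(17/32) = 7/8.

7/8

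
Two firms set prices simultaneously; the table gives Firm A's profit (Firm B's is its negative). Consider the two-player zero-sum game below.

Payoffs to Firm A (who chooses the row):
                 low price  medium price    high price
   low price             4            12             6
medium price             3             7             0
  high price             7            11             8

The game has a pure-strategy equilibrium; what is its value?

7

Row minima: 4, 0, 7 → Firm A's maximin is 7.
Column maxima: 7, 12, 8 → Firm B's minimax is 7.
They coincide at (high price, low price), so the value is 7.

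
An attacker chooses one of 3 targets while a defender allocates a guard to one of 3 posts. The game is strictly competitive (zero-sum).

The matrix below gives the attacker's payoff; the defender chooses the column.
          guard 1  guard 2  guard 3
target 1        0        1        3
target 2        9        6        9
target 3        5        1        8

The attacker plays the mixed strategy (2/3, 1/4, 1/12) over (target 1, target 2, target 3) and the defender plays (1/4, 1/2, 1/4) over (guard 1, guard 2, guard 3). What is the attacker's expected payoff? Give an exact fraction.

Against (1/4, 1/2, 1/4), each row's expected payoff is target 1: 5/4; target 2: 15/2; target 3: 15/4.
Taking the (2/3, 1/4, 1/12)-weighted average: (2/3)·(5/4) + (1/4)·(15/2) + (1/12)·(15/4) = 145/48.

145/48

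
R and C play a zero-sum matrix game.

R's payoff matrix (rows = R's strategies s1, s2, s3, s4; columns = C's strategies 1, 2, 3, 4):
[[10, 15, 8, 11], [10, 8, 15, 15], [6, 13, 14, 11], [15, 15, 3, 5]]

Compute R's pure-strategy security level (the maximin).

8

The worst-case payoff for each row is s1: 8, s2: 8, s3: 6, s4: 3.
The best of these is 8.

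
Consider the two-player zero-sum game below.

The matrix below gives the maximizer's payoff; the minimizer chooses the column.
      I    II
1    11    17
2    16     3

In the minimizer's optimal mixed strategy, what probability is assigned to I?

14/19

Row minima are 11 and 3, so the maximizer's maximin is 11; column maxima are 16 and 17, so the minimizer's minimax is 16. These differ, so the equilibrium is in mixed strategies.
Let the minimizer play I with probability q. The maximizer is indifferent when 11q + 17(1−q) = 16q + 3(1−q), giving q = 14/19.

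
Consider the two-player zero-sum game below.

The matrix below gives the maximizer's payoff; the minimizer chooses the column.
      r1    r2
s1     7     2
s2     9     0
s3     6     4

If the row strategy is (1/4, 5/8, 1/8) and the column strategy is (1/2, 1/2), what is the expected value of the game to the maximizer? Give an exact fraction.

73/16

Against (1/2, 1/2), each row's expected payoff is s1: 9/2; s2: 9/2; s3: 5.
Taking the (1/4, 5/8, 1/8)-weighted average: (1/4)·(9/2) + (5/8)·(9/2) + (1/8)·(5) = 73/16.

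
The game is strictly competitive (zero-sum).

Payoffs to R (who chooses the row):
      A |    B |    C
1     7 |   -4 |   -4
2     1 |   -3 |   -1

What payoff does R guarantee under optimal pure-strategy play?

-3

Row minima: -4, -3 → R's maximin is -3.
Column maxima: 7, -3, -1 → C's minimax is -3.
They coincide at (2, B), so the value is -3.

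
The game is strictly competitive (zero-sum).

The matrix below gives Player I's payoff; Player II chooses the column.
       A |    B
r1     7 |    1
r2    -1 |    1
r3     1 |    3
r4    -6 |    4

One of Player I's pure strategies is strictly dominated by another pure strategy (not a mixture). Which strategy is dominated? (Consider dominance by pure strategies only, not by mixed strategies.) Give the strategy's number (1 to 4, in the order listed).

Compare r2 with r3: 1 > -1, 3 > 1.
So r3 strictly dominates r2 for Player I; r2 is strictly dominated.

2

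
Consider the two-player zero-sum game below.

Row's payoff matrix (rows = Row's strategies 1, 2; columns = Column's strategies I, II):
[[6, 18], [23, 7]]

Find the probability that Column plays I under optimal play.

11/28

Row minima are 6 and 7, so Row's maximin is 7; column maxima are 23 and 18, so Column's minimax is 18. These differ, so the equilibrium is in mixed strategies.
Let Column play I with probability q. Row is indifferent when 6q + 18(1−q) = 23q + 7(1−q), giving q = 11/28.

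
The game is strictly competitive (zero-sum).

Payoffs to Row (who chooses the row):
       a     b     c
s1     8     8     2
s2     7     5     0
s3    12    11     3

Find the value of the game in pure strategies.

3

Row minima: 2, 0, 3 → Row's maximin is 3.
Column maxima: 12, 11, 3 → Column's minimax is 3.
They coincide at (s3, c), so the value is 3.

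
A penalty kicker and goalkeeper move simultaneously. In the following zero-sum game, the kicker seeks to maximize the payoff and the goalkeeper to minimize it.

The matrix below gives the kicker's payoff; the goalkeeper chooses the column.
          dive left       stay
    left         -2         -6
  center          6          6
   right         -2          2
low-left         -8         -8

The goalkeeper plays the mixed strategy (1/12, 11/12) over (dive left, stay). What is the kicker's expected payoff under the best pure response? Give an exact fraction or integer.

left: (-2)·(1/12) + (-6)·(11/12) = -17/3.
center: (6)·(1/12) + (6)·(11/12) = 6.
right: (-2)·(1/12) + (2)·(11/12) = 5/3.
low-left: (-8)·(1/12) + (-8)·(11/12) = -8.
The best pure response is center with expected payoff 6.

6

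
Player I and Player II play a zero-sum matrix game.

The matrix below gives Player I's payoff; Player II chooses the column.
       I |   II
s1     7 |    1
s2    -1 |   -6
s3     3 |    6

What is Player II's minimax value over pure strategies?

6

The worst case (largest entry) in each column is I: 7, II: 6.
The best (smallest) of these is 6.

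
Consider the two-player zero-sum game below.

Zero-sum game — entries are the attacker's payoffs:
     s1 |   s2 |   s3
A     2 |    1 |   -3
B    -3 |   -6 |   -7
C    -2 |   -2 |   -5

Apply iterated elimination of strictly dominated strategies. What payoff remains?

-3

Row C is strictly dominated by row A (2>-2, 1>-2, -3>-5); eliminate C.
Column s2 is strictly dominated by s3 for the defender (-3<1, -7<-6); eliminate s2.
Row B is strictly dominated by row A (2>-3, -3>-7); eliminate B.
Column s1 is strictly dominated by s3 for the defender (-3<2); eliminate s1.
Only (A, s3) remains, with payoff -3.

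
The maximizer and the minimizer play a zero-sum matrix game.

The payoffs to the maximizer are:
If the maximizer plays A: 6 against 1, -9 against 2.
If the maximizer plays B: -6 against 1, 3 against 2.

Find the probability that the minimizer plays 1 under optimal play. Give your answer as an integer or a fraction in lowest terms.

Row minima are -9 and -6, so the maximizer's maximin is -6; column maxima are 6 and 3, so the minimizer's minimax is 3. These differ, so the equilibrium is in mixed strategies.
Let the minimizer play 1 with probability q. The maximizer is indifferent when 6q − 9(1−q) = −6q + 3(1−q), giving q = 1/2.

1/2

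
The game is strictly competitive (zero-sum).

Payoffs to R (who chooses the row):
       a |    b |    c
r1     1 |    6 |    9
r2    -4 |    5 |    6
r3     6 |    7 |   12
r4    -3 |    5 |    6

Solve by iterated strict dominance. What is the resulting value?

6

Row r4 is strictly dominated by row r1 (1>-3, 6>5, 9>6); eliminate r4.
Row r2 is strictly dominated by row r1 (1>-4, 6>5, 9>6); eliminate r2.
Column c is strictly dominated by a for C (1<9, 6<12); eliminate c.
Row r1 is strictly dominated by row r3 (6>1, 7>6); eliminate r1.
Column b is strictly dominated by a for C (6<7); eliminate b.
Only (r3, a) remains, with payoff 6.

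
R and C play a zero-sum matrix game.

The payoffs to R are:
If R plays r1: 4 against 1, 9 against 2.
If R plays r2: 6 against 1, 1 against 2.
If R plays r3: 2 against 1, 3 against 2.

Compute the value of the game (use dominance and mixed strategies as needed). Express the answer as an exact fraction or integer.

5

Row r3 is strictly dominated by row r1, so R never plays it.
The remaining 2×2 game on (r1, r2) × (1, 2) has no saddle point. Let R play r1 with probability p; indifference gives 4p + 6(1−p) = 9p + (1−p), so p = 1/2.
Similarly C's optimal q on 1 is 4/5, and the value is 4·(4/5) + (9)·(1/5) = 5.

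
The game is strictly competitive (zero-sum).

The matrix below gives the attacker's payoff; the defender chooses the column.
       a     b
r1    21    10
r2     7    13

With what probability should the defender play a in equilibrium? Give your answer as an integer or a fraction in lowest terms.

3/17

Row minima are 10 and 7, so the attacker's maximin is 10; column maxima are 21 and 13, so the defender's minimax is 13. These differ, so the equilibrium is in mixed strategies.
Let the defender play a with probability q. The attacker is indifferent when 21q + 10(1−q) = 7q + 13(1−q), giving q = 3/17.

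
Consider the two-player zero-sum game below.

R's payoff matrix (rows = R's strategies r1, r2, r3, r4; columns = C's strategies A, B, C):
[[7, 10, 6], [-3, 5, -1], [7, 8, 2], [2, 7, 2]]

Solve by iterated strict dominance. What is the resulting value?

6

Row r4 is strictly dominated by row r1 (7>2, 10>7, 6>2); eliminate r4.
Row r2 is strictly dominated by row r1 (7>-3, 10>5, 6>-1); eliminate r2.
Column A is strictly dominated by C for C (6<7, 2<7); eliminate A.
Column B is strictly dominated by C for C (6<10, 2<8); eliminate B.
Row r3 is strictly dominated by row r1 (6>2); eliminate r3.
Only (r1, C) remains, with payoff 6.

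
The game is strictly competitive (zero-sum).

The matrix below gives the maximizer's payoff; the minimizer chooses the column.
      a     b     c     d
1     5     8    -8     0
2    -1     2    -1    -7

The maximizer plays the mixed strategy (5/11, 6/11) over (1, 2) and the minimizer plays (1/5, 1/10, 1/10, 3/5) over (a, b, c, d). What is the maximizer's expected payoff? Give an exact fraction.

-104/55

Against (1/5, 1/10, 1/10, 3/5), each row's expected payoff is 1: 1; 2: -43/10.
Taking the (5/11, 6/11)-weighted average: (5/11)·(1) + (6/11)·(-43/10) = -104/55.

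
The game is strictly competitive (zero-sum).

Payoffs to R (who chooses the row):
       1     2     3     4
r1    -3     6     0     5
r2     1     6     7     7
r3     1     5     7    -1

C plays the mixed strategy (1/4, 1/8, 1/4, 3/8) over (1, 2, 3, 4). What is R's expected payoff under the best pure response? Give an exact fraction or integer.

r1: (-3)·(1/4) + (6)·(1/8) + (0)·(1/4) + (5)·(3/8) = 15/8.
r2: (1)·(1/4) + (6)·(1/8) + (7)·(1/4) + (7)·(3/8) = 43/8.
r3: (1)·(1/4) + (5)·(1/8) + (7)·(1/4) + (-1)·(3/8) = 9/4.
The best pure response is r2 with expected payoff 43/8.

43/8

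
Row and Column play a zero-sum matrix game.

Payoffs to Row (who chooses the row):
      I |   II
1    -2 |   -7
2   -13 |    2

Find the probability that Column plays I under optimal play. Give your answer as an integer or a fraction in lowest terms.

Row minima are -7 and -13, so Row's maximin is -7; column maxima are -2 and 2, so Column's minimax is -2. These differ, so the equilibrium is in mixed strategies.
Let Column play I with probability q. Row is indifferent when −2q − 7(1−q) = −13q + 2(1−q), giving q = 9/20.

9/20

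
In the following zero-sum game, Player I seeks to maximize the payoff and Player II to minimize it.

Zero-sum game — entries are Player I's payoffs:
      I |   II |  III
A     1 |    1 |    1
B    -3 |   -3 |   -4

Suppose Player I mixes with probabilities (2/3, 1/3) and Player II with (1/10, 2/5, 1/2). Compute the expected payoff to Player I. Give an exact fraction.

-1/2

Against (1/10, 2/5, 1/2), each row's expected payoff is A: 1; B: -7/2.
Taking the (2/3, 1/3)-weighted average: (2/3)·(1) + (1/3)·(-7/2) = -1/2.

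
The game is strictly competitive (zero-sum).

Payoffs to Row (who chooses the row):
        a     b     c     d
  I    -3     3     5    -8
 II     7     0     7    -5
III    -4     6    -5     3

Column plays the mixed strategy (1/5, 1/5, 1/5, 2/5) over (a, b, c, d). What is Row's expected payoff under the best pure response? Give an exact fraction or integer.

4/5

I: (-3)·(1/5) + (3)·(1/5) + (5)·(1/5) + (-8)·(2/5) = -11/5.
II: (7)·(1/5) + (0)·(1/5) + (7)·(1/5) + (-5)·(2/5) = 4/5.
III: (-4)·(1/5) + (6)·(1/5) + (-5)·(1/5) + (3)·(2/5) = 3/5.
The best pure response is II with expected payoff 4/5.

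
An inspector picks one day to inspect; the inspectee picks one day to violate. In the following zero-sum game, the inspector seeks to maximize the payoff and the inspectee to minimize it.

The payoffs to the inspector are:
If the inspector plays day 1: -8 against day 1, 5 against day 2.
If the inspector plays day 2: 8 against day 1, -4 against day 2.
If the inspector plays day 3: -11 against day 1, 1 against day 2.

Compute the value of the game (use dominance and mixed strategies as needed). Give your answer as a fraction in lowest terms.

8/25

Row day 3 is strictly dominated by row day 1, so the inspector never plays it.
The remaining 2×2 game on (day 1, day 2) × (day 1, day 2) has no saddle point. Let the inspector play day 1 with probability p; indifference gives −8p + 8(1−p) = 5p − 4(1−p), so p = 12/25.
Similarly the inspectee's optimal q on day 1 is 9/25, and the value is -8·(9/25) + (5)·(16/25) = 8/25.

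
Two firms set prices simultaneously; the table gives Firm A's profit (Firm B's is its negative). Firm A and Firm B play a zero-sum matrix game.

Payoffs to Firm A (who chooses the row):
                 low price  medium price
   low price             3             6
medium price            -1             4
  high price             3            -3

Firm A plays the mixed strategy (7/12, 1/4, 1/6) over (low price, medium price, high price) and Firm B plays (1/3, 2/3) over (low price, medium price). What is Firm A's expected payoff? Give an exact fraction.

10/3

Against (1/3, 2/3), each row's expected payoff is low price: 5; medium price: 7/3; high price: -1.
Taking the (7/12, 1/4, 1/6)-weighted average: (7/12)·(5) + (1/4)·(7/3) + (1/6)·(-1) = 10/3.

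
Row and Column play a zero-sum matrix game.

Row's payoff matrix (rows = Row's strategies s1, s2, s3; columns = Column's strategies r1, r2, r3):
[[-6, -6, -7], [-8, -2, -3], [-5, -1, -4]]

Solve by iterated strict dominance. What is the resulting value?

Column r2 is strictly dominated by r3 for Column (-7<-6, -3<-2, -4<-1); eliminate r2.
Row s1 is strictly dominated by row s3 (-5>-6, -4>-7); eliminate s1.
Column r3 is strictly dominated by r1 for Column (-8<-3, -5<-4); eliminate r3.
Row s2 is strictly dominated by row s3 (-5>-8); eliminate s2.
Only (s3, r1) remains, with payoff -5.

-5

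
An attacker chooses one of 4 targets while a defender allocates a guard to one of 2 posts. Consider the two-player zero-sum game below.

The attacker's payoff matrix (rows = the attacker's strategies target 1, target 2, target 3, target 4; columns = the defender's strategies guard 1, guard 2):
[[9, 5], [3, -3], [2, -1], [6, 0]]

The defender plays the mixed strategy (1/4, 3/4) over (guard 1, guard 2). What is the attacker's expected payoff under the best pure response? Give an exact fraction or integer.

6

target 1: (9)·(1/4) + (5)·(3/4) = 6.
target 2: (3)·(1/4) + (-3)·(3/4) = -3/2.
target 3: (2)·(1/4) + (-1)·(3/4) = -1/4.
target 4: (6)·(1/4) + (0)·(3/4) = 3/2.
The best pure response is target 1 with expected payoff 6.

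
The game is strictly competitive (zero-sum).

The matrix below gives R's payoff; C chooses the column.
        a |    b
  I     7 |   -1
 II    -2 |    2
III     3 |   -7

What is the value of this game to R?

1

Row III is strictly dominated by row I, so R never plays it.
The remaining 2×2 game on (I, II) × (a, b) has no saddle point. Let R play I with probability p; indifference gives 7p − 2(1−p) = −p + 2(1−p), so p = 1/3.
Similarly C's optimal q on a is 1/4, and the value is 7·(1/4) + (-1)·(3/4) = 1.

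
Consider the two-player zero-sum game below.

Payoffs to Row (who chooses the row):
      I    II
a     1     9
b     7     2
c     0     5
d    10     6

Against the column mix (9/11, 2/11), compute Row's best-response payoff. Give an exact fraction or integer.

102/11

a: (1)·(9/11) + (9)·(2/11) = 27/11.
b: (7)·(9/11) + (2)·(2/11) = 67/11.
c: (0)·(9/11) + (5)·(2/11) = 10/11.
d: (10)·(9/11) + (6)·(2/11) = 102/11.
The best pure response is d with expected payoff 102/11.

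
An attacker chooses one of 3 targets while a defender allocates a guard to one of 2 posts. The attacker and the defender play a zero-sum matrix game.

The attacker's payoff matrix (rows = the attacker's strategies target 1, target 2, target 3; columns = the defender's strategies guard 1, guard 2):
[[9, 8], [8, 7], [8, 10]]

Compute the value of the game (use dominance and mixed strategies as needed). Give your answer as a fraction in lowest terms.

Row target 2 is strictly dominated by row target 1, so the attacker never plays it.
The remaining 2×2 game on (target 1, target 3) × (guard 1, guard 2) has no saddle point. Let the attacker play target 1 with probability p; indifference gives 9p + 8(1−p) = 8p + 10(1−p), so p = 2/3.
Similarly the defender's optimal q on guard 1 is 2/3, and the value is 9·(2/3) + (8)·(1/3) = 26/3.

26/3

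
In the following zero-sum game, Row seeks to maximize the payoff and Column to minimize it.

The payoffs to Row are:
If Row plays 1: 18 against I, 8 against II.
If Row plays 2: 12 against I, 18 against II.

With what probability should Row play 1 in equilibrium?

Row minima are 8 and 12, so Row's maximin is 12; column maxima are 18 and 18, so Column's minimax is 18. These differ, so the equilibrium is in mixed strategies.
Let Row play 1 with probability p. Column is indifferent when 18p + 12(1−p) = 8p + 18(1−p), giving p = 3/8.

3/8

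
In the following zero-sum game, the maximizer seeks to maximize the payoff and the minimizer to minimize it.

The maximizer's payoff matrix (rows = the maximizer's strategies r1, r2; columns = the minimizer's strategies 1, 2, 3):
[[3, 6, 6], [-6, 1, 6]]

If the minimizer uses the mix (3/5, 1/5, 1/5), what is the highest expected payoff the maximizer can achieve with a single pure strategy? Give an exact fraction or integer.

21/5

r1: (3)·(3/5) + (6)·(1/5) + (6)·(1/5) = 21/5.
r2: (-6)·(3/5) + (1)·(1/5) + (6)·(1/5) = -11/5.
The best pure response is r1 with expected payoff 21/5.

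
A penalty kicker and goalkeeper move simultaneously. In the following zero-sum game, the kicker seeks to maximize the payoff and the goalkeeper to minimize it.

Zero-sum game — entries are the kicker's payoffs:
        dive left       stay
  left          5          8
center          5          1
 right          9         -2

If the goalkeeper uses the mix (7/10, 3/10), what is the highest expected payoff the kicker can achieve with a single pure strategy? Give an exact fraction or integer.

59/10

left: (5)·(7/10) + (8)·(3/10) = 59/10.
center: (5)·(7/10) + (1)·(3/10) = 19/5.
right: (9)·(7/10) + (-2)·(3/10) = 57/10.
The best pure response is left with expected payoff 59/10.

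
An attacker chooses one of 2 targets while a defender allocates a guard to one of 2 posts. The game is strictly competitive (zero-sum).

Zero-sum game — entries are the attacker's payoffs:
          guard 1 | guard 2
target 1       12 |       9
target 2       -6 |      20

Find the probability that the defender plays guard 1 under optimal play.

Row minima are 9 and -6, so the attacker's maximin is 9; column maxima are 12 and 20, so the defender's minimax is 12. These differ, so the equilibrium is in mixed strategies.
Let the defender play guard 1 with probability q. The attacker is indifferent when 12q + 9(1−q) = −6q + 20(1−q), giving q = 11/29.

11/29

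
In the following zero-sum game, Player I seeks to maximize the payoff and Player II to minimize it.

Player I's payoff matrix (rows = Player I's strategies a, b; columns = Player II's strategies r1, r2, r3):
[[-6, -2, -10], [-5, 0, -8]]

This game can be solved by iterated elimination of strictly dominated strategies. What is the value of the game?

Row a is strictly dominated by row b (-5>-6, 0>-2, -8>-10); eliminate a.
Column r1 is strictly dominated by r3 for Player II (-8<-5); eliminate r1.
Column r2 is strictly dominated by r3 for Player II (-8<0); eliminate r2.
Only (b, r3) remains, with payoff -8.

-8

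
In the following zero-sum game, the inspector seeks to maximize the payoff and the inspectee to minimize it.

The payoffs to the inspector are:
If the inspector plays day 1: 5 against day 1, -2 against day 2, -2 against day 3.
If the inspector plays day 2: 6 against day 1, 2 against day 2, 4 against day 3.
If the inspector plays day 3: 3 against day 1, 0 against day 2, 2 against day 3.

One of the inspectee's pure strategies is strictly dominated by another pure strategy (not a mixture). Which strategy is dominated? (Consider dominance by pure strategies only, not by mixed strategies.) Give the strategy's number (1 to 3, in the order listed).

1

The inspectee prefers columns that give the inspector less. Compare day 1 with day 2: -2 < 5, 2 < 6, 0 < 3.
So day 2 strictly dominates day 1 for the inspectee; day 1 is strictly dominated.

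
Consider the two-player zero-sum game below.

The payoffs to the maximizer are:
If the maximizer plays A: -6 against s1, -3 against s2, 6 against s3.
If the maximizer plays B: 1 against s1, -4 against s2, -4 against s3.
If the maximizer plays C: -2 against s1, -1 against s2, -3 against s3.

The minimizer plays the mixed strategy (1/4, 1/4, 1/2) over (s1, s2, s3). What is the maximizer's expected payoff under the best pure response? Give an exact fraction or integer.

3/4

A: (-6)·(1/4) + (-3)·(1/4) + (6)·(1/2) = 3/4.
B: (1)·(1/4) + (-4)·(1/4) + (-4)·(1/2) = -11/4.
C: (-2)·(1/4) + (-1)·(1/4) + (-3)·(1/2) = -9/4.
The best pure response is A with expected payoff 3/4.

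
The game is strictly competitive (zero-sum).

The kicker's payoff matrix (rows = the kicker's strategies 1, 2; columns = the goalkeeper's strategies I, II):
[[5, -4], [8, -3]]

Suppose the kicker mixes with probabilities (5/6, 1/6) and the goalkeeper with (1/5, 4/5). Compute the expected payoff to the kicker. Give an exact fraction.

Against (1/5, 4/5), each row's expected payoff is 1: -11/5; 2: -4/5.
Taking the (5/6, 1/6)-weighted average: (5/6)·(-11/5) + (1/6)·(-4/5) = -59/30.

-59/30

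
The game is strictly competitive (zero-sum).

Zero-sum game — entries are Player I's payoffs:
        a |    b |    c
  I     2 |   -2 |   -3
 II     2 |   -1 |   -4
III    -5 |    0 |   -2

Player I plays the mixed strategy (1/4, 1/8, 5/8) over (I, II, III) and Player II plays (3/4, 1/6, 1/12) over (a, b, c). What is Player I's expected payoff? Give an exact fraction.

Against (3/4, 1/6, 1/12), each row's expected payoff is I: 11/12; II: 1; III: -47/12.
Taking the (1/4, 1/8, 5/8)-weighted average: (1/4)·(11/12) + (1/8)·(1) + (5/8)·(-47/12) = -67/32.

-67/32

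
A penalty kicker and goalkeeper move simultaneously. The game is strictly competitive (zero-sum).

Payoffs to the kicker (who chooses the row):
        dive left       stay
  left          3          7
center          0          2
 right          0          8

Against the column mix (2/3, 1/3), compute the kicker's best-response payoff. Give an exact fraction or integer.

left: (3)·(2/3) + (7)·(1/3) = 13/3.
center: (0)·(2/3) + (2)·(1/3) = 2/3.
right: (0)·(2/3) + (8)·(1/3) = 8/3.
The best pure response is left with expected payoff 13/3.

13/3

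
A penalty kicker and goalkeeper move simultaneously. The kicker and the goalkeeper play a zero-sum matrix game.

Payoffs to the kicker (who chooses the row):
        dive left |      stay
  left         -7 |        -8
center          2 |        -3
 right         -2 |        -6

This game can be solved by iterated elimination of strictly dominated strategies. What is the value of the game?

-3

Column dive left is strictly dominated by stay for the goalkeeper (-8<-7, -3<2, -6<-2); eliminate dive left.
Row left is strictly dominated by row center (-3>-8); eliminate left.
Row right is strictly dominated by row center (-3>-6); eliminate right.
Only (center, stay) remains, with payoff -3.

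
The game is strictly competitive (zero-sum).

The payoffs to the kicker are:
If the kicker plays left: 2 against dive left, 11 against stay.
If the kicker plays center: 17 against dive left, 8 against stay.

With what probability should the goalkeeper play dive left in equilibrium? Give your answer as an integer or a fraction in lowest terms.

1/6

Row minima are 2 and 8, so the kicker's maximin is 8; column maxima are 17 and 11, so the goalkeeper's minimax is 11. These differ, so the equilibrium is in mixed strategies.
Let the goalkeeper play dive left with probability q. The kicker is indifferent when 2q + 11(1−q) = 17q + 8(1−q), giving q = 1/6.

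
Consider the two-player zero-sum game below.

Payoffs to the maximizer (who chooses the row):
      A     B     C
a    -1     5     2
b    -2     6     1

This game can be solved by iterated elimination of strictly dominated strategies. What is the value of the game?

-1

Column C is strictly dominated by A for the minimizer (-1<2, -2<1); eliminate C.
Column B is strictly dominated by A for the minimizer (-1<5, -2<6); eliminate B.
Row b is strictly dominated by row a (-1>-2); eliminate b.
Only (a, A) remains, with payoff -1.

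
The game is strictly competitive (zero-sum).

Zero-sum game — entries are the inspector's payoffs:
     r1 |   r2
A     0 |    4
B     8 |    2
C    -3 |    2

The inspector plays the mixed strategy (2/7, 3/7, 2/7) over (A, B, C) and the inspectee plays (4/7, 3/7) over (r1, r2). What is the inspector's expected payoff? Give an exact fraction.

Against (4/7, 3/7), each row's expected payoff is A: 12/7; B: 38/7; C: -6/7.
Taking the (2/7, 3/7, 2/7)-weighted average: (2/7)·(12/7) + (3/7)·(38/7) + (2/7)·(-6/7) = 18/7.

18/7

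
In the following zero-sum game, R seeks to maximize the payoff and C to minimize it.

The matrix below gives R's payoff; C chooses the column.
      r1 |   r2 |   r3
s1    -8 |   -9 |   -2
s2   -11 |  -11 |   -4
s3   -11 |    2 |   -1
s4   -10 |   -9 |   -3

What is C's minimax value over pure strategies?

The worst case (largest entry) in each column is r1: -8, r2: 2, r3: -1.
The best (smallest) of these is -8.

-8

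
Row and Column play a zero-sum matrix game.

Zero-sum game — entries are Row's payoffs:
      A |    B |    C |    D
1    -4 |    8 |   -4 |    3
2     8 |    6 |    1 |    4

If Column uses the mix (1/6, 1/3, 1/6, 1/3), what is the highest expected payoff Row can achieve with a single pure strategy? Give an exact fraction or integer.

1: (-4)·(1/6) + (8)·(1/3) + (-4)·(1/6) + (3)·(1/3) = 7/3.
2: (8)·(1/6) + (6)·(1/3) + (1)·(1/6) + (4)·(1/3) = 29/6.
The best pure response is 2 with expected payoff 29/6.

29/6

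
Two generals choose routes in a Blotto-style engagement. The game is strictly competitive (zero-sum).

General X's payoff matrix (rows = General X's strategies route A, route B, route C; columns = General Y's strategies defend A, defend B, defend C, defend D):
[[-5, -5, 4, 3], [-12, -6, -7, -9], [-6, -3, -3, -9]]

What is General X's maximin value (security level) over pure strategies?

The worst-case payoff for each row is route A: -5, route B: -12, route C: -9.
The best of these is -5.

-5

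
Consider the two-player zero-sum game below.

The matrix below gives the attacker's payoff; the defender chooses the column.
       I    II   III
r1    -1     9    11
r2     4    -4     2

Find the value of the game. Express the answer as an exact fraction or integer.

Column III is strictly dominated by II for the defender (it gives the attacker more in every row).
The remaining 2×2 game on (r1, r2) × (I, II) has no saddle point. Let the attacker play r1 with probability p; indifference gives −p + 4(1−p) = 9p − 4(1−p), so p = 4/9.
Similarly the defender's optimal q on I is 13/18, and the value is -1·(13/18) + (9)·(5/18) = 16/9.

16/9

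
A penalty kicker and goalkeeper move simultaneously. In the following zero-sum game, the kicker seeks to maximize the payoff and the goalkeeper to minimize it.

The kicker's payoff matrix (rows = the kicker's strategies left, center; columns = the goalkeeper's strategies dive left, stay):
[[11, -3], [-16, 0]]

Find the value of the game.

Row minima are -3 and -16, so the kicker's maximin is -3; column maxima are 11 and 0, so the goalkeeper's minimax is 0. These differ, so the equilibrium is in mixed strategies.
Let the kicker play left with probability p. The goalkeeper is indifferent when 11p − 16(1−p) = −3p, giving p = 8/15.
Let the goalkeeper play dive left with probability q. The kicker is indifferent when 11q − 3(1−q) = −16q, giving q = 1/10.
The value is 11·(1/10) + (-3)·(9/10) = -8/5.

-8/5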